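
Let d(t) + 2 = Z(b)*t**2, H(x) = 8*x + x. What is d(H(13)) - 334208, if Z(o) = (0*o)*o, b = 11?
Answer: -334210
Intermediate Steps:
Z(o) = 0 (Z(o) = 0*o = 0)
H(x) = 9*x
d(t) = -2 (d(t) = -2 + 0*t**2 = -2 + 0 = -2)
d(H(13)) - 334208 = -2 - 334208 = -334210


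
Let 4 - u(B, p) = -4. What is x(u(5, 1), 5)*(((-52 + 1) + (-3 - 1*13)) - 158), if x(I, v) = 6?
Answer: -1350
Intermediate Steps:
u(B, p) = 8 (u(B, p) = 4 - 1*(-4) = 4 + 4 = 8)
x(u(5, 1), 5)*(((-52 + 1) + (-3 - 1*13)) - 158) = 6*(((-52 + 1) + (-3 - 1*13)) - 158) = 6*((-51 + (-3 - 13)) - 158) = 6*((-51 - 16) - 158) = 6*(-67 - 158) = 6*(-225) = -1350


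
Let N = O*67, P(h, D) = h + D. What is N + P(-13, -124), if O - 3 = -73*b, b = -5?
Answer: 24519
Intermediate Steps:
O = 368 (O = 3 - 73*(-5) = 3 + 365 = 368)
P(h, D) = D + h
N = 24656 (N = 368*67 = 24656)
N + P(-13, -124) = 24656 + (-124 - 13) = 24656 - 137 = 24519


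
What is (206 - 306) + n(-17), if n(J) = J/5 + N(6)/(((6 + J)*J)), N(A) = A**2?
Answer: -96499/935 ≈ -103.21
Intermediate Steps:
n(J) = J/5 + 36/(J*(6 + J)) (n(J) = J/5 + 6**2/(((6 + J)*J)) = J*(1/5) + 36/((J*(6 + J))) = J/5 + 36*(1/(J*(6 + J))) = J/5 + 36/(J*(6 + J)))
(206 - 306) + n(-17) = (206 - 306) + (1/5)*(180 + (-17)**3 + 6*(-17)**2)/(-17*(6 - 17)) = -100 + (1/5)*(-1/17)*(180 - 4913 + 6*289)/(-11) = -100 + (1/5)*(-1/17)*(-1/11)*(180 - 4913 + 1734) = -100 + (1/5)*(-1/17)*(-1/11)*(-2999) = -100 - 2999/935 = -96499/935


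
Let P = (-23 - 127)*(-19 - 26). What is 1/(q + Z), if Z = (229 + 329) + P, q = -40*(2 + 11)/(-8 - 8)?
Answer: 2/14681 ≈ 0.00013623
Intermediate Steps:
P = 6750 (P = -150*(-45) = 6750)
q = 65/2 (q = -520/(-16) = -520*(-1)/16 = -40*(-13/16) = 65/2 ≈ 32.500)
Z = 7308 (Z = (229 + 329) + 6750 = 558 + 6750 = 7308)
1/(q + Z) = 1/(65/2 + 7308) = 1/(14681/2) = 2/14681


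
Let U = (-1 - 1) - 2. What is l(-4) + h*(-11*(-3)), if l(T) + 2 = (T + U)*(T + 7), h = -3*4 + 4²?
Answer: 106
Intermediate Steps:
h = 4 (h = -12 + 16 = 4)
U = -4 (U = -2 - 2 = -4)
l(T) = -2 + (-4 + T)*(7 + T) (l(T) = -2 + (T - 4)*(T + 7) = -2 + (-4 + T)*(7 + T))
l(-4) + h*(-11*(-3)) = (-30 + (-4)² + 3*(-4)) + 4*(-11*(-3)) = (-30 + 16 - 12) + 4*33 = -26 + 132 = 106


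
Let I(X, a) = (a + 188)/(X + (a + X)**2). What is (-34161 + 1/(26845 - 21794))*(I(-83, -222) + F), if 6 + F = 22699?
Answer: -181962487664083060/234725021 ≈ -7.7522e+8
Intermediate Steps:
F = 22693 (F = -6 + 22699 = 22693)
I(X, a) = (188 + a)/(X + (X + a)**2)
(-34161 + 1/(26845 - 21794))*(I(-83, -222) + F) = (-34161 + 1/(26845 - 21794))*((188 - 222)/(-83 + (-83 - 222)**2) + 22693) = (-34161 + 1/5051)*(-34/(-83 + (-305)**2) + 22693) = (-34161 + 1/5051)*(-34/(-83 + 93025) + 22693) = -172547210*(-34/92942 + 22693)/5051 = -172547210*((1/92942)*(-34) + 22693)/5051 = -172547210*(-17/46471 + 22693)/5051 = -172547210/5051*1054566386/46471 = -181962487664083060/234725021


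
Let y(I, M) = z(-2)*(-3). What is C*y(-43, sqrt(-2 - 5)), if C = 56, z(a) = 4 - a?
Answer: -1008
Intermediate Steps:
y(I, M) = -18 (y(I, M) = (4 - 1*(-2))*(-3) = (4 + 2)*(-3) = 6*(-3) = -18)
C*y(-43, sqrt(-2 - 5)) = 56*(-18) = -1008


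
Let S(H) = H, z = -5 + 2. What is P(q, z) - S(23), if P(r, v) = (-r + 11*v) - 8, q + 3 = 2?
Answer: -63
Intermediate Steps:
z = -3
q = -1 (q = -3 + 2 = -1)
P(r, v) = -8 - r + 11*v
P(q, z) - S(23) = (-8 - 1*(-1) + 11*(-3)) - 1*23 = (-8 + 1 - 33) - 23 = -40 - 23 = -63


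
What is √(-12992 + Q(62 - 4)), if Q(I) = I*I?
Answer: 2*I*√2407 ≈ 98.122*I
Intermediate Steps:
Q(I) = I²
√(-12992 + Q(62 - 4)) = √(-12992 + (62 - 4)²) = √(-12992 + 58²) = √(-12992 + 3364) = √(-9628) = 2*I*√2407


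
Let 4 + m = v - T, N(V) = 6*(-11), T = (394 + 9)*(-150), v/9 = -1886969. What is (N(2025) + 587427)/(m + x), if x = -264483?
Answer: -587361/17186758 ≈ -0.034175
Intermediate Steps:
v = -16982721 (v = 9*(-1886969) = -16982721)
T = -60450 (T = 403*(-150) = -60450)
N(V) = -66
m = -16922275 (m = -4 + (-16982721 - 1*(-60450)) = -4 + (-16982721 + 60450) = -4 - 16922271 = -16922275)
(N(2025) + 587427)/(m + x) = (-66 + 587427)/(-16922275 - 264483) = 587361/(-17186758) = 587361*(-1/17186758) = -587361/17186758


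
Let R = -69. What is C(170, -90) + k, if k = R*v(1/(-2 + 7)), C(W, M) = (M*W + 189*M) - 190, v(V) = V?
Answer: -162569/5 ≈ -32514.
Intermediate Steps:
C(W, M) = -190 + 189*M + M*W (C(W, M) = (189*M + M*W) - 190 = -190 + 189*M + M*W)
k = -69/5 (k = -69/(-2 + 7) = -69/5 ≈ -13.800)
C(170, -90) + k = (-190 + 189*(-90) - 90*170) - 69/5 = (-190 - 17010 - 15300) - 69/5 = -32500 - 69/5 = -162569/5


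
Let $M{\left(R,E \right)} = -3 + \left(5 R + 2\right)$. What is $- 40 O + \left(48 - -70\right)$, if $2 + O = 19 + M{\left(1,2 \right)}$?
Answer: $-722$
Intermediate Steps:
$M{\left(R,E \right)} = -1 + 5 R$ ($M{\left(R,E \right)} = -3 + \left(2 + 5 R\right) = -1 + 5 R$)
$O = 21$ ($O = -2 + \left(19 + \left(-1 + 5 \cdot 1\right)\right) = -2 + \left(19 + \left(-1 + 5\right)\right) = -2 + \left(19 + 4\right) = -2 + 23 = 21$)
$- 40 O + \left(48 - -70\right) = \left(-40\right) 21 + \left(48 - -70\right) = -840 + \left(48 + 70\right) = -840 + 118 = -722$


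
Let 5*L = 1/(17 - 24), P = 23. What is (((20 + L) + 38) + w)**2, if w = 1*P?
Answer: 8031556/1225 ≈ 6556.4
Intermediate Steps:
L = -1/35 (L = 1/(5*(17 - 24)) = (1/5)/(-7) = (1/5)*(-1/7) = -1/35 ≈ -0.028571)
w = 23 (w = 1*23 = 23)
(((20 + L) + 38) + w)**2 = (((20 - 1/35) + 38) + 23)**2 = ((699/35 + 38) + 23)**2 = (2029/35 + 23)**2 = (2834/35)**2 = 8031556/1225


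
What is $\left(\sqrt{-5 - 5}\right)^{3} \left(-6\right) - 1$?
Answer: $-1 + 60 i \sqrt{10} \approx -1.0 + 189.74 i$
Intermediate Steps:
$\left(\sqrt{-5 - 5}\right)^{3} \left(-6\right) - 1 = \left(\sqrt{-10}\right)^{3} \left(-6\right) - 1 = \left(i \sqrt{10}\right)^{3} \left(-6\right) - 1 = - 10 i \sqrt{10} \left(-6\right) - 1 = 60 i \sqrt{10} - 1 = -1 + 60 i \sqrt{10}$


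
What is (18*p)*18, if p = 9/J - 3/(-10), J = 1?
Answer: 15066/5 ≈ 3013.2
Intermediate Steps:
p = 93/10 (p = 9/1 - 3/(-10) = 9*1 - 3*(-1/10) = 9 + 3/10 = 93/10 ≈ 9.3000)
(18*p)*18 = (18*(93/10))*18 = (837/5)*18 = 15066/5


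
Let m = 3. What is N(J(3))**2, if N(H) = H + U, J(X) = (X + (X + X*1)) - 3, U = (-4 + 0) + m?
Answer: 25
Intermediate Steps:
U = -1 (U = (-4 + 0) + 3 = -4 + 3 = -1)
J(X) = -3 + 3*X (J(X) = (X + (X + X)) - 3 = (X + 2*X) - 3 = 3*X - 3 = -3 + 3*X)
N(H) = -1 + H (N(H) = H - 1 = -1 + H)
N(J(3))**2 = (-1 + (-3 + 3*3))**2 = (-1 + (-3 + 9))**2 = (-1 + 6)**2 = 5**2 = 25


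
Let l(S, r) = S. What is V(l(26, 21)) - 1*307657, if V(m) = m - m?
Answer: -307657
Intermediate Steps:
V(m) = 0
V(l(26, 21)) - 1*307657 = 0 - 1*307657 = 0 - 307657 = -307657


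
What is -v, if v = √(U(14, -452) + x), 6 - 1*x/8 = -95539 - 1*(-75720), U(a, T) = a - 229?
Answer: -√158385 ≈ -397.98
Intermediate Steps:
U(a, T) = -229 + a
x = 158600 (x = 48 - 8*(-95539 - 1*(-75720)) = 48 - 8*(-95539 + 75720) = 48 - 8*(-19819) = 48 + 158552 = 158600)
v = √158385 (v = √((-229 + 14) + 158600) = √(-215 + 158600) = √158385 ≈ 397.98)
-v = -√158385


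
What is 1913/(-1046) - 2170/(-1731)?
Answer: -1041583/1810626 ≈ -0.57526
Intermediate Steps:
1913/(-1046) - 2170/(-1731) = 1913*(-1/1046) - 2170*(-1/1731) = -1913/1046 + 2170/1731 = -1041583/1810626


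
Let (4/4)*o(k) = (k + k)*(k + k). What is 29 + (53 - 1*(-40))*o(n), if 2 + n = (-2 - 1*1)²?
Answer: 18257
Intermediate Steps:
n = 7 (n = -2 + (-2 - 1*1)² = -2 + (-2 - 1)² = -2 + (-3)² = -2 + 9 = 7)
o(k) = 4*k² (o(k) = (k + k)*(k + k) = (2*k)*(2*k) = 4*k²)
29 + (53 - 1*(-40))*o(n) = 29 + (53 - 1*(-40))*(4*7²) = 29 + (53 + 40)*(4*49) = 29 + 93*196 = 29 + 18228 = 18257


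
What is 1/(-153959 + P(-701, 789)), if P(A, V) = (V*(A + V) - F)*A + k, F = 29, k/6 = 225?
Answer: -1/48804112 ≈ -2.0490e-8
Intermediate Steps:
k = 1350 (k = 6*225 = 1350)
P(A, V) = 1350 + A*(-29 + V*(A + V)) (P(A, V) = (V*(A + V) - 1*29)*A + 1350 = (V*(A + V) - 29)*A + 1350 = (-29 + V*(A + V))*A + 1350 = A*(-29 + V*(A + V)) + 1350 = 1350 + A*(-29 + V*(A + V)))
1/(-153959 + P(-701, 789)) = 1/(-153959 + (1350 - 29*(-701) - 701*789² + 789*(-701)²)) = 1/(-153959 + (1350 + 20329 - 701*622521 + 789*491401)) = 1/(-153959 + (1350 + 20329 - 436387221 + 387715389)) = 1/(-153959 - 48650153) = 1/(-48804112) = -1/48804112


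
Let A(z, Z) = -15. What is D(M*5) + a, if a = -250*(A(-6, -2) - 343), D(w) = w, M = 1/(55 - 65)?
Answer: 178999/2 ≈ 89500.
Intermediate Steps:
M = -⅒ (M = 1/(-10) = -⅒ ≈ -0.10000)
a = 89500 (a = -250*(-15 - 343) = -250*(-358) = 89500)
D(M*5) + a = -⅒*5 + 89500 = -½ + 89500 = 178999/2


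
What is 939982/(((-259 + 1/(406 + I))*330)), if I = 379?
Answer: -73788587/6709362 ≈ -10.998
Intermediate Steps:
939982/(((-259 + 1/(406 + I))*330)) = 939982/(((-259 + 1/(406 + 379))*330)) = 939982/(((-259 + 1/785)*330)) = 939982/((-203314/785*330)) = 939982/(-13418724/157) = 939982*(-157/13418724) = -73788587/6709362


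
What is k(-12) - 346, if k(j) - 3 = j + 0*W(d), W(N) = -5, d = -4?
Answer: -355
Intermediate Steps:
k(j) = 3 + j (k(j) = 3 + (j + 0*(-5)) = 3 + (j + 0) = 3 + j)
k(-12) - 346 = (3 - 12) - 346 = -9 - 346 = -355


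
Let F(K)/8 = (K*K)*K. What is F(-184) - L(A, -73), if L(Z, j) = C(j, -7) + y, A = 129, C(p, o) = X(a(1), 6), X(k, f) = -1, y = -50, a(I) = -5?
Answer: -49835981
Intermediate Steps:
F(K) = 8*K³ (F(K) = 8*((K*K)*K) = 8*(K²*K) = 8*K³)
C(p, o) = -1
L(Z, j) = -51 (L(Z, j) = -1 - 50 = -51)
F(-184) - L(A, -73) = 8*(-184)³ - 1*(-51) = 8*(-6229504) + 51 = -49836032 + 51 = -49835981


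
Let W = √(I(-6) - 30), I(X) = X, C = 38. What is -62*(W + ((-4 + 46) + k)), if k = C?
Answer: -4960 - 372*I ≈ -4960.0 - 372.0*I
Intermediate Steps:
k = 38
W = 6*I (W = √(-6 - 30) = √(-36) = 6*I ≈ 6.0*I)
-62*(W + ((-4 + 46) + k)) = -62*(6*I + ((-4 + 46) + 38)) = -62*(6*I + (42 + 38)) = -62*(6*I + 80) = -62*(80 + 6*I) = -4960 - 372*I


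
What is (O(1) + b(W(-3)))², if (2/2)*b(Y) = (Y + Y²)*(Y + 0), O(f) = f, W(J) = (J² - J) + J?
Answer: 657721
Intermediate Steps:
W(J) = J²
b(Y) = Y*(Y + Y²) (b(Y) = (Y + Y²)*(Y + 0) = (Y + Y²)*Y = Y*(Y + Y²))
(O(1) + b(W(-3)))² = (1 + ((-3)²)²*(1 + (-3)²))² = (1 + 9²*(1 + 9))² = (1 + 81*10)² = (1 + 810)² = 811² = 657721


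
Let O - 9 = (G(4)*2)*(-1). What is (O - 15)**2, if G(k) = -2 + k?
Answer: 100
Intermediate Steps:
O = 5 (O = 9 + ((-2 + 4)*2)*(-1) = 9 + (2*2)*(-1) = 9 + 4*(-1) = 9 - 4 = 5)
(O - 15)**2 = (5 - 15)**2 = (-10)**2 = 100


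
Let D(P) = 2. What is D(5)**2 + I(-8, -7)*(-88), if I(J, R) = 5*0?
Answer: 4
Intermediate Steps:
I(J, R) = 0
D(5)**2 + I(-8, -7)*(-88) = 2**2 + 0*(-88) = 4 + 0 = 4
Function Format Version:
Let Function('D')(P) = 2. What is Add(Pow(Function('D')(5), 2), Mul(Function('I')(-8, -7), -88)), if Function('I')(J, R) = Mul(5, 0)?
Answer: 4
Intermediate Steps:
Function('I')(J, R) = 0
Add(Pow(Function('D')(5), 2), Mul(Function('I')(-8, -7), -88)) = Add(Pow(2, 2), Mul(0, -88)) = Add(4, 0) = 4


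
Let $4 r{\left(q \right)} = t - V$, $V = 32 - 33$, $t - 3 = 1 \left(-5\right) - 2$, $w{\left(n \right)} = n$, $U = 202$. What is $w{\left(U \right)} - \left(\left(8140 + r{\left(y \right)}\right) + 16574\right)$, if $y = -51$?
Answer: $- \frac{98045}{4} \approx -24511.0$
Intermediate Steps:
$t = -4$ ($t = 3 + \left(1 \left(-5\right) - 2\right) = 3 - 7 = -4$)
$V = -1$ ($V = 32 - 33 = -1$)
$r{\left(q \right)} = - \frac{3}{4}$ ($r{\left(q \right)} = \frac{-4 - -1}{4} = \frac{-4 + 1}{4} = \frac{1}{4} \left(-3\right) = - \frac{3}{4}$)
$w{\left(U \right)} - \left(\left(8140 + r{\left(y \right)}\right) + 16574\right) = 202 - \left(\left(8140 - \frac{3}{4}\right) + 16574\right) = 202 - \left(\frac{32557}{4} + 16574\right) = 202 - \frac{98853}{4} = - \frac{98045}{4}$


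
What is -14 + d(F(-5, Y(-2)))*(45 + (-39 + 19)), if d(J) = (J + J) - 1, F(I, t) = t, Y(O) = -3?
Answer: -189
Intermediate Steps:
d(J) = -1 + 2*J (d(J) = 2*J - 1 = -1 + 2*J)
-14 + d(F(-5, Y(-2)))*(45 + (-39 + 19)) = -14 + (-1 + 2*(-3))*(45 + (-39 + 19)) = -14 + (-1 - 6)*(45 - 20) = -14 - 7*25 = -14 - 175 = -189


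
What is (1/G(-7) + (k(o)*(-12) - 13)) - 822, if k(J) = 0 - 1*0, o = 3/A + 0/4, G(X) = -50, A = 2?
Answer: -41751/50 ≈ -835.02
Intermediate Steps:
o = 3/2 (o = 3/2 + 0/4 = 3*(1/2) + 0*(1/4) = 3/2 + 0 = 3/2 ≈ 1.5000)
k(J) = 0 (k(J) = 0 + 0 = 0)
(1/G(-7) + (k(o)*(-12) - 13)) - 822 = (1/(-50) + (0*(-12) - 13)) - 822 = (-1/50 + (0 - 13)) - 822 = (-1/50 - 13) - 822 = -651/50 - 822 = -41751/50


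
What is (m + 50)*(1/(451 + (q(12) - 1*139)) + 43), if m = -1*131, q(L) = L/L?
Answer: -1090260/313 ≈ -3483.3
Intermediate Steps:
q(L) = 1
m = -131
(m + 50)*(1/(451 + (q(12) - 1*139)) + 43) = (-131 + 50)*(1/(451 + (1 - 1*139)) + 43) = -81*(1/(451 + (1 - 139)) + 43) = -81*(1/(451 - 138) + 43) = -81*(1/313 + 43) = -81*13460/313 = -1090260/313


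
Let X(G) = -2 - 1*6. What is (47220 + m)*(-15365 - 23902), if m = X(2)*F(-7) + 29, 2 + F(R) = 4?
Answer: -1854698211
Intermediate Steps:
X(G) = -8 (X(G) = -2 - 6 = -8)
F(R) = 2 (F(R) = -2 + 4 = 2)
m = 13 (m = -8*2 + 29 = -16 + 29 = 13)
(47220 + m)*(-15365 - 23902) = (47220 + 13)*(-15365 - 23902) = 47233*(-39267) = -1854698211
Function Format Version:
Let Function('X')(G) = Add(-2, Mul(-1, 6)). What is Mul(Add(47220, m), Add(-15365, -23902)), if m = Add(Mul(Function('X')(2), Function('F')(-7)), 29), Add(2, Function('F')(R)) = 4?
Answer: -1854698211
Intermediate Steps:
Function('X')(G) = -8 (Function('X')(G) = Add(-2, -6) = -8)
Function('F')(R) = 2 (Function('F')(R) = Add(-2, 4) = 2)
m = 13 (m = Add(Mul(-8, 2), 29) = Add(-16, 29) = 13)
Mul(Add(47220, m), Add(-15365, -23902)) = Mul(Add(47220, 13), Add(-15365, -23902)) = Mul(47233, -39267) = -1854698211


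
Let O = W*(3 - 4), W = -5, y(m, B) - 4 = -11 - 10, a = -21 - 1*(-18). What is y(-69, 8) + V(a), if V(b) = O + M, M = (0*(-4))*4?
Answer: -12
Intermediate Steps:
a = -3 (a = -21 + 18 = -3)
y(m, B) = -17 (y(m, B) = 4 + (-11 - 10) = 4 - 21 = -17)
M = 0 (M = 0*4 = 0)
O = 5 (O = -5*(3 - 4) = -5*(-1) = 5)
V(b) = 5 (V(b) = 5 + 0 = 5)
y(-69, 8) + V(a) = -17 + 5 = -12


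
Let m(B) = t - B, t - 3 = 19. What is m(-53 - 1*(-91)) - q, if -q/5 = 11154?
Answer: 55754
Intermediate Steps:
q = -55770 (q = -5*11154 = -55770)
t = 22 (t = 3 + 19 = 22)
m(B) = 22 - B
m(-53 - 1*(-91)) - q = (22 - (-53 - 1*(-91))) - 1*(-55770) = (22 - (-53 + 91)) + 55770 = (22 - 1*38) + 55770 = (22 - 38) + 55770 = -16 + 55770 = 55754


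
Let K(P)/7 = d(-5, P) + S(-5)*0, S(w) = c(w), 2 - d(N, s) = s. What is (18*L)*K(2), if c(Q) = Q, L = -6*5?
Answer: 0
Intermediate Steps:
L = -30
d(N, s) = 2 - s
S(w) = w
K(P) = 14 - 7*P (K(P) = 7*((2 - P) - 5*0) = 7*((2 - P) + 0) = 7*(2 - P) = 14 - 7*P)
(18*L)*K(2) = (18*(-30))*(14 - 7*2) = -540*(14 - 14) = -540*0 = 0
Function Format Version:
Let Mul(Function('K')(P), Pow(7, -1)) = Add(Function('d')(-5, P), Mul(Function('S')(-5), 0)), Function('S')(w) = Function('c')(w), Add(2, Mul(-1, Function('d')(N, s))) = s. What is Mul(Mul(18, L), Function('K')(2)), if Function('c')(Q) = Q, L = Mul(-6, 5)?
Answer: 0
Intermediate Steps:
L = -30
Function('d')(N, s) = Add(2, Mul(-1, s))
Function('S')(w) = w
Function('K')(P) = Add(14, Mul(-7, P)) (Function('K')(P) = Mul(7, Add(Add(2, Mul(-1, P)), Mul(-5, 0))) = Mul(7, Add(Add(2, Mul(-1, P)), 0)) = Mul(7, Add(2, Mul(-1, P))) = Add(14, Mul(-7, P)))
Mul(Mul(18, L), Function('K')(2)) = Mul(Mul(18, -30), Add(14, Mul(-7, 2))) = Mul(-540, Add(14, -14)) = Mul(-540, 0) = 0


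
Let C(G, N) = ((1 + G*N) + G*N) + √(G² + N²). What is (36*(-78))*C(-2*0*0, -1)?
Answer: -5616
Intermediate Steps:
C(G, N) = 1 + √(G² + N²) + 2*G*N (C(G, N) = (1 + 2*G*N) + √(G² + N²) = 1 + √(G² + N²) + 2*G*N)
(36*(-78))*C(-2*0*0, -1) = (36*(-78))*(1 + √((-2*0*0)² + (-1)²) + 2*(-2*0*0)*(-1)) = -2808*(1 + √((0*0)² + 1) + 2*(0*0)*(-1)) = -2808*(1 + √(0² + 1) + 2*0*(-1)) = -2808*(1 + √(0 + 1) + 0) = -2808*(1 + √1 + 0) = -2808*(1 + 1 + 0) = -2808*2 = -5616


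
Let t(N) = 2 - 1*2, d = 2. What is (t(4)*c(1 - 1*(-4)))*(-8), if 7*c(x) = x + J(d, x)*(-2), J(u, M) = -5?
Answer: 0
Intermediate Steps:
t(N) = 0 (t(N) = 2 - 2 = 0)
c(x) = 10/7 + x/7 (c(x) = (x - 5*(-2))/7 = (x + 10)/7 = (10 + x)/7 = 10/7 + x/7)
(t(4)*c(1 - 1*(-4)))*(-8) = (0*(10/7 + (1 - 1*(-4))/7))*(-8) = (0*(10/7 + (1 + 4)/7))*(-8) = (0*(10/7 + (⅐)*5))*(-8) = (0*(10/7 + 5/7))*(-8) = (0*(15/7))*(-8) = 0*(-8) = 0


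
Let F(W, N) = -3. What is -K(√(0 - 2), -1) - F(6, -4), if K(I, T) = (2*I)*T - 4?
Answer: 7 + 2*I*√2 ≈ 7.0 + 2.8284*I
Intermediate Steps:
K(I, T) = -4 + 2*I*T (K(I, T) = 2*I*T - 4 = -4 + 2*I*T)
-K(√(0 - 2), -1) - F(6, -4) = -(-4 + 2*√(0 - 2)*(-1)) - 1*(-3) = -(-4 + 2*√(-2)*(-1)) + 3 = -(-4 + 2*(I*√2)*(-1)) + 3 = -(-4 - 2*I*√2) + 3 = (4 + 2*I*√2) + 3 = 7 + 2*I*√2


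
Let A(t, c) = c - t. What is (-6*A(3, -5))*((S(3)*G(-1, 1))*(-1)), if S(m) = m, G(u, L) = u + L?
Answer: 0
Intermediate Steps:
G(u, L) = L + u
(-6*A(3, -5))*((S(3)*G(-1, 1))*(-1)) = (-6*(-5 - 1*3))*((3*(1 - 1))*(-1)) = (-6*(-5 - 3))*((3*0)*(-1)) = (-6*(-8))*(0*(-1)) = 48*0 = 0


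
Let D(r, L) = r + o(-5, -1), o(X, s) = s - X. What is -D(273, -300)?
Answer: -277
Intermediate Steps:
D(r, L) = 4 + r (D(r, L) = r + (-1 - 1*(-5)) = r + (-1 + 5) = r + 4 = 4 + r)
-D(273, -300) = -(4 + 273) = -1*277 = -277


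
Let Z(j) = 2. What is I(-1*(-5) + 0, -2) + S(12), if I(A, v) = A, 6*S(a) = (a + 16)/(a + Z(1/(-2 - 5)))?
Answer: 16/3 ≈ 5.3333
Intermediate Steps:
S(a) = (16 + a)/(6*(2 + a)) (S(a) = ((a + 16)/(a + 2))/6 = ((16 + a)/(2 + a))/6 = (16 + a)/(6*(2 + a)))
I(-1*(-5) + 0, -2) + S(12) = (-1*(-5) + 0) + (16 + 12)/(6*(2 + 12)) = (5 + 0) + (1/6)*28/14 = 5 + (1/6)*(1/14)*28 = 5 + 1/3 = 16/3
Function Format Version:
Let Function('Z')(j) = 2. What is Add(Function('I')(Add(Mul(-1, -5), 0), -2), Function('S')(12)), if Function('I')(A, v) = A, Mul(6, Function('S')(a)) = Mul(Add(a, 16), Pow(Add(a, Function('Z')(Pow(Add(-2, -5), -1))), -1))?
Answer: Rational(16, 3) ≈ 5.3333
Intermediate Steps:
Function('S')(a) = Mul(Rational(1, 6), Pow(Add(2, a), -1), Add(16, a)) (Function('S')(a) = Mul(Rational(1, 6), Mul(Add(a, 16), Pow(Add(a, 2), -1))) = Mul(Rational(1, 6), Mul(Add(16, a), Pow(Add(2, a), -1))) = Mul(Rational(1, 6), Mul(Pow(Add(2, a), -1), Add(16, a))) = Mul(Rational(1, 6), Pow(Add(2, a), -1), Add(16, a)))
Add(Function('I')(Add(Mul(-1, -5), 0), -2), Function('S')(12)) = Add(Add(Mul(-1, -5), 0), Mul(Rational(1, 6), Pow(Add(2, 12), -1), Add(16, 12))) = Add(Add(5, 0), Mul(Rational(1, 6), Pow(14, -1), 28)) = Add(5, Mul(Rational(1, 6), Rational(1, 14), 28)) = Add(5, Rational(1, 3)) = Rational(16, 3)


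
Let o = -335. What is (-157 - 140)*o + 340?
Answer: 99835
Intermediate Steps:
(-157 - 140)*o + 340 = (-157 - 140)*(-335) + 340 = -297*(-335) + 340 = 99495 + 340 = 99835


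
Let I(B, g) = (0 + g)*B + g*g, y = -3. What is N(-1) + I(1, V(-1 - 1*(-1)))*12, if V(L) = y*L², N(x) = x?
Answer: -1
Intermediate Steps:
V(L) = -3*L²
I(B, g) = g² + B*g (I(B, g) = g*B + g² = B*g + g² = g² + B*g)
N(-1) + I(1, V(-1 - 1*(-1)))*12 = -1 + ((-3*(-1 - 1*(-1))²)*(1 - 3*(-1 - 1*(-1))²))*12 = -1 + ((-3*(-1 + 1)²)*(1 - 3*(-1 + 1)²))*12 = -1 + ((-3*0²)*(1 - 3*0²))*12 = -1 + ((-3*0)*(1 - 3*0))*12 = -1 + (0*(1 + 0))*12 = -1 + (0*1)*12 = -1 + 0*12 = -1 + 0 = -1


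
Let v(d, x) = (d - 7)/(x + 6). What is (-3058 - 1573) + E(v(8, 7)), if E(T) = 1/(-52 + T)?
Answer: -3125938/675 ≈ -4631.0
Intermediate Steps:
v(d, x) = (-7 + d)/(6 + x)
(-3058 - 1573) + E(v(8, 7)) = (-3058 - 1573) + 1/(-52 + (-7 + 8)/(6 + 7)) = -4631 + 1/(-52 + 1/13) = -4631 + 1/(-675/13) = -4631 - 13/675 = -3125938/675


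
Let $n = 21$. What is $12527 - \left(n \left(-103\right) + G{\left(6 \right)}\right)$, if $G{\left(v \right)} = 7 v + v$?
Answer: $14642$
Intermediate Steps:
$G{\left(v \right)} = 8 v$
$12527 - \left(n \left(-103\right) + G{\left(6 \right)}\right) = 12527 - \left(21 \left(-103\right) + 8 \cdot 6\right) = 12527 - \left(-2163 + 48\right) = 12527 - -2115 = 12527 + 2115 = 14642$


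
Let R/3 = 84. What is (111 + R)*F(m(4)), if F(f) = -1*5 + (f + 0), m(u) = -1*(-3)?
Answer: -726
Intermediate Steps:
R = 252 (R = 3*84 = 252)
m(u) = 3
F(f) = -5 + f
(111 + R)*F(m(4)) = (111 + 252)*(-5 + 3) = 363*(-2) = -726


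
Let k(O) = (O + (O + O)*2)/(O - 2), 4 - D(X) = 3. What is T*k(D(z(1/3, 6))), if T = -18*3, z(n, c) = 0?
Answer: 270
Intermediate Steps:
D(X) = 1 (D(X) = 4 - 1*3 = 4 - 3 = 1)
T = -54
k(O) = 5*O/(-2 + O) (k(O) = (O + (2*O)*2)/(-2 + O) = (O + 4*O)/(-2 + O) = (5*O)/(-2 + O) = 5*O/(-2 + O))
T*k(D(z(1/3, 6))) = -270/(-2 + 1) = -270/(-1) = -270*(-1) = -54*(-5) = 270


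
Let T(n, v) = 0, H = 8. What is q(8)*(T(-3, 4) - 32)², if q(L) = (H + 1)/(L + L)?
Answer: 576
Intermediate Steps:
q(L) = 9/(2*L) (q(L) = (8 + 1)/(L + L) = 9/((2*L)) = 9*(1/(2*L)) = 9/(2*L))
q(8)*(T(-3, 4) - 32)² = ((9/2)/8)*(0 - 32)² = ((9/2)*(⅛))*(-32)² = (9/16)*1024 = 576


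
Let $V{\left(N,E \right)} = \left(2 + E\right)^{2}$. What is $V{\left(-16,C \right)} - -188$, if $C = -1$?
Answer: $189$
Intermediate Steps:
$V{\left(-16,C \right)} - -188 = \left(2 - 1\right)^{2} - -188 = 1^{2} + 188 = 1 + 188 = 189$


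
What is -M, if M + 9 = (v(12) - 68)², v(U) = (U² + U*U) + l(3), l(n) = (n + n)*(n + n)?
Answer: -65527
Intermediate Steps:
l(n) = 4*n² (l(n) = (2*n)*(2*n) = 4*n²)
v(U) = 36 + 2*U² (v(U) = (U² + U*U) + 4*3² = (U² + U²) + 4*9 = 2*U² + 36 = 36 + 2*U²)
M = 65527 (M = -9 + ((36 + 2*12²) - 68)² = -9 + ((36 + 2*144) - 68)² = -9 + ((36 + 288) - 68)² = -9 + (324 - 68)² = -9 + 256² = -9 + 65536 = 65527)
-M = -1*65527 = -65527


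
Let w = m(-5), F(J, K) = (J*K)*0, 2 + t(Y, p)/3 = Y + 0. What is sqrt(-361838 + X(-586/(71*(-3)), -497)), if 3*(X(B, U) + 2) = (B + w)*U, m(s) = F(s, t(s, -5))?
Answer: I*sqrt(3260662)/3 ≈ 601.91*I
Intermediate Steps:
t(Y, p) = -6 + 3*Y (t(Y, p) = -6 + 3*(Y + 0) = -6 + 3*Y)
F(J, K) = 0
m(s) = 0
w = 0
X(B, U) = -2 + B*U/3 (X(B, U) = -2 + ((B + 0)*U)/3 = -2 + (B*U)/3 = -2 + B*U/3)
sqrt(-361838 + X(-586/(71*(-3)), -497)) = sqrt(-361838 + (-2 + (1/3)*(-586/(71*(-3)))*(-497))) = sqrt(-361838 + (-2 + (1/3)*(-586/(-213))*(-497))) = sqrt(-361838 + (-2 + (1/3)*(-586*(-1/213))*(-497))) = sqrt(-361838 + (-2 + (1/3)*(586/213)*(-497))) = sqrt(-361838 + (-2 - 4102/9)) = sqrt(-361838 - 4120/9) = sqrt(-3260662/9) = I*sqrt(3260662)/3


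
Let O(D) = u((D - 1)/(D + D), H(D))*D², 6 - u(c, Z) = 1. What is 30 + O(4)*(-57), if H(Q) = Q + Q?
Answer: -4530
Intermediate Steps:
H(Q) = 2*Q
u(c, Z) = 5 (u(c, Z) = 6 - 1*1 = 6 - 1 = 5)
O(D) = 5*D²
30 + O(4)*(-57) = 30 + (5*4²)*(-57) = 30 + (5*16)*(-57) = 30 + 80*(-57) = 30 - 4560 = -4530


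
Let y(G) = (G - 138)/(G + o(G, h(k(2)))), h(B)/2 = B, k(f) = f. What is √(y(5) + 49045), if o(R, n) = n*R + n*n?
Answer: 2*√20609798/41 ≈ 221.45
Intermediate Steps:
h(B) = 2*B
o(R, n) = n² + R*n (o(R, n) = R*n + n² = n² + R*n)
y(G) = (-138 + G)/(16 + 5*G) (y(G) = (G - 138)/(G + (2*2)*(G + 2*2)) = (-138 + G)/(G + 4*(G + 4)) = (-138 + G)/(G + 4*(4 + G)) = (-138 + G)/(G + (16 + 4*G)) = (-138 + G)/(16 + 5*G))
√(y(5) + 49045) = √((-138 + 5)/(16 + 5*5) + 49045) = √(-133/(16 + 25) + 49045) = √(-133/41 + 49045) = √(2010712/41) = 2*√20609798/41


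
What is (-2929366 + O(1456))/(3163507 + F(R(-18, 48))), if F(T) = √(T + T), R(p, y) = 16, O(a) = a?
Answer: -9262463780370/10007776539017 + 11711640*√2/10007776539017 ≈ -0.92552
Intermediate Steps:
F(T) = √2*√T (F(T) = √(2*T) = √2*√T)
(-2929366 + O(1456))/(3163507 + F(R(-18, 48))) = (-2929366 + 1456)/(3163507 + √2*√16) = -2927910/(3163507 + √2*4) = -2927910/(3163507 + 4*√2)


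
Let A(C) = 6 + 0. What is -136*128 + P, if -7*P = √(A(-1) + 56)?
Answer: -17408 - √62/7 ≈ -17409.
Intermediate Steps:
A(C) = 6
P = -√62/7 (P = -√(6 + 56)/7 = -√62/7 ≈ -1.1249)
-136*128 + P = -136*128 - √62/7 = -17408 - √62/7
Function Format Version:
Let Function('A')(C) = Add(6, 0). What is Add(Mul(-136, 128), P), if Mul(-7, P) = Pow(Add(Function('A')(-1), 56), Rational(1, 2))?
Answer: Add(-17408, Mul(Rational(-1, 7), Pow(62, Rational(1, 2)))) ≈ -17409.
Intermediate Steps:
Function('A')(C) = 6
P = Mul(Rational(-1, 7), Pow(62, Rational(1, 2))) (P = Mul(Rational(-1, 7), Pow(Add(6, 56), Rational(1, 2))) = Mul(Rational(-1, 7), Pow(62, Rational(1, 2))) ≈ -1.1249)
Add(Mul(-136, 128), P) = Add(Mul(-136, 128), Mul(Rational(-1, 7), Pow(62, Rational(1, 2)))) = Add(-17408, Mul(Rational(-1, 7), Pow(62, Rational(1, 2))))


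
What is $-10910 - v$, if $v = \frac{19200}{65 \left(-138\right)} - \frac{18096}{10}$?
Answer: $- \frac{13601898}{1495} \approx -9098.3$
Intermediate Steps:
$v = - \frac{2708552}{1495}$ ($v = \frac{19200}{-8970} - \frac{9048}{5} = 19200 \left(- \frac{1}{8970}\right) - \frac{9048}{5} = - \frac{640}{299} - \frac{9048}{5} = - \frac{2708552}{1495} \approx -1811.7$)
$-10910 - v = -10910 - - \frac{2708552}{1495} = -10910 + \frac{2708552}{1495} = - \frac{13601898}{1495}$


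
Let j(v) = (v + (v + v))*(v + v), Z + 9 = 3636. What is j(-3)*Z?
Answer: 195858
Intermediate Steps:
Z = 3627 (Z = -9 + 3636 = 3627)
j(v) = 6*v² (j(v) = (v + 2*v)*(2*v) = (3*v)*(2*v) = 6*v²)
j(-3)*Z = (6*(-3)²)*3627 = (6*9)*3627 = 54*3627 = 195858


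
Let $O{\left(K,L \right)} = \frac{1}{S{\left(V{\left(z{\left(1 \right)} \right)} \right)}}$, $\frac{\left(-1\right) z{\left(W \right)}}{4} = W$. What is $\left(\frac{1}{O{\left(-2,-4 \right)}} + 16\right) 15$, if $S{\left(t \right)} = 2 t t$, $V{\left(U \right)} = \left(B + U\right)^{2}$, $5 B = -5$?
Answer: $18990$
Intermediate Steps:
$B = -1$ ($B = \frac{1}{5} \left(-5\right) = -1$)
$z{\left(W \right)} = - 4 W$
$V{\left(U \right)} = \left(-1 + U\right)^{2}$
$S{\left(t \right)} = 2 t^{2}$
$O{\left(K,L \right)} = \frac{1}{1250}$ ($O{\left(K,L \right)} = \frac{1}{2 \left(\left(-1 - 4\right)^{2}\right)^{2}} = \frac{1}{2 \left(\left(-5\right)^{2}\right)^{2}} = \frac{1}{2 \cdot 25^{2}} = \frac{1}{2 \cdot 625} = \frac{1}{1250}$)
$\left(\frac{1}{O{\left(-2,-4 \right)}} + 16\right) 15 = \left(\frac{1}{\frac{1}{1250}} + 16\right) 15 = \left(1250 + 16\right) 15 = 1266 \cdot 15 = 18990$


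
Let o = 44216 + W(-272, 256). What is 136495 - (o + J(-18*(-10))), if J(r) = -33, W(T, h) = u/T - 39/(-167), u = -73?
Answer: 4193157489/45424 ≈ 92312.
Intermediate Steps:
W(T, h) = 39/167 - 73/T (W(T, h) = -73/T - 39/(-167) = -73/T - 39*(-1/167) = -73/T + 39/167 = 39/167 - 73/T)
o = 2008490383/45424 (o = 44216 + (39/167 - 73/(-272)) = 44216 + (39/167 - 73*(-1/272)) = 44216 + (39/167 + 73/272) = 44216 + 22799/45424 = 2008490383/45424 ≈ 44217.)
136495 - (o + J(-18*(-10))) = 136495 - (2008490383/45424 - 33) = 136495 - 1*2006991391/45424 = 136495 - 2006991391/45424 = 4193157489/45424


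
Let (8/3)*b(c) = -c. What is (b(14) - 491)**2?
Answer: 3940225/16 ≈ 2.4626e+5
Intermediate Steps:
b(c) = -3*c/8 (b(c) = 3*(-c)/8 = -3*c/8)
(b(14) - 491)**2 = (-3/8*14 - 491)**2 = (-21/4 - 491)**2 = (-1985/4)**2 = 3940225/16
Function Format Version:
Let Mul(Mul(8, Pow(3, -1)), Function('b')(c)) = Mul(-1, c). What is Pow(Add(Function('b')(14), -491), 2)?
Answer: Rational(3940225, 16) ≈ 2.4626e+5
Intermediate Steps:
Function('b')(c) = Mul(Rational(-3, 8), c) (Function('b')(c) = Mul(Rational(3, 8), Mul(-1, c)) = Mul(Rational(-3, 8), c))
Pow(Add(Function('b')(14), -491), 2) = Pow(Add(Mul(Rational(-3, 8), 14), -491), 2) = Pow(Add(Rational(-21, 4), -491), 2) = Pow(Rational(-1985, 4), 2) = Rational(3940225, 16)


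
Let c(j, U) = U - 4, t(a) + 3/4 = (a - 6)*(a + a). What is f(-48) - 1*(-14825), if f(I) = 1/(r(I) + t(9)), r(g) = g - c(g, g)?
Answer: 3394929/229 ≈ 14825.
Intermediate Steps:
t(a) = -3/4 + 2*a*(-6 + a) (t(a) = -3/4 + (a - 6)*(a + a) = -3/4 + (-6 + a)*(2*a) = -3/4 + 2*a*(-6 + a))
c(j, U) = -4 + U
r(g) = 4 (r(g) = g - (-4 + g) = g + (4 - g) = 4)
f(I) = 4/229 (f(I) = 1/(4 + (-3/4 - 12*9 + 2*9**2)) = 1/(4 + (-3/4 - 108 + 2*81)) = 1/(4 + (-3/4 - 108 + 162)) = 1/(4 + 213/4) = 1/(229/4) = 4/229)
f(-48) - 1*(-14825) = 4/229 - 1*(-14825) = 4/229 + 14825 = 3394929/229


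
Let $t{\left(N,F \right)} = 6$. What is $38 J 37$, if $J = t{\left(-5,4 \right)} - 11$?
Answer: $-7030$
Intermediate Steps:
$J = -5$ ($J = 6 - 11 = -5$)
$38 J 37 = 38 \left(-5\right) 37 = \left(-190\right) 37 = -7030$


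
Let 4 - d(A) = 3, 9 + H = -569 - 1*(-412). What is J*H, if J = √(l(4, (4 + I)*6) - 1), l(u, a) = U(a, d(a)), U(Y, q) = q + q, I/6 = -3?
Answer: -166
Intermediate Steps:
I = -18 (I = 6*(-3) = -18)
H = -166 (H = -9 + (-569 - 1*(-412)) = -9 + (-569 + 412) = -9 - 157 = -166)
d(A) = 1 (d(A) = 4 - 1*3 = 4 - 3 = 1)
U(Y, q) = 2*q
l(u, a) = 2 (l(u, a) = 2*1 = 2)
J = 1 (J = √(2 - 1) = √1 = 1)
J*H = 1*(-166) = -166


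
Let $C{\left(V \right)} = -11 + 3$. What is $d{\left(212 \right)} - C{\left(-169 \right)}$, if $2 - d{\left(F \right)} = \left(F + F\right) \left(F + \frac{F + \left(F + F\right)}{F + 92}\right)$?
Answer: $- \frac{1724536}{19} \approx -90765.0$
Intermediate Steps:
$C{\left(V \right)} = -8$
$d{\left(F \right)} = 2 - 2 F \left(F + \frac{3 F}{92 + F}\right)$ ($d{\left(F \right)} = 2 - \left(F + F\right) \left(F + \frac{F + \left(F + F\right)}{F + 92}\right) = 2 - 2 F \left(F + \frac{F + 2 F}{92 + F}\right) = 2 - 2 F \left(F + \frac{3 F}{92 + F}\right)$)
$d{\left(212 \right)} - C{\left(-169 \right)} = \frac{2 \left(92 + 212 - 212^{3} - 95 \cdot 212^{2}\right)}{92 + 212} - -8 = \frac{2 \left(92 + 212 - 9528128 - 4269680\right)}{304} + 8 = 2 \cdot \frac{1}{304} \left(92 + 212 - 9528128 - 4269680\right) + 8 = 2 \cdot \frac{1}{304} \left(-13797504\right) + 8 = - \frac{1724688}{19} + 8 = - \frac{1724536}{19}$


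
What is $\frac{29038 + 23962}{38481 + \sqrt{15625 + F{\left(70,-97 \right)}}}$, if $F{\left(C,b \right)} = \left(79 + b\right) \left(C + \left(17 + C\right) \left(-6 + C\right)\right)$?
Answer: $\frac{101974650}{74043661} - \frac{2650 i \sqrt{85859}}{74043661} \approx 1.3772 - 0.010487 i$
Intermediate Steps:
$F{\left(C,b \right)} = \left(79 + b\right) \left(C + \left(-6 + C\right) \left(17 + C\right)\right)$
$\frac{29038 + 23962}{38481 + \sqrt{15625 + F{\left(70,-97 \right)}}} = \frac{29038 + 23962}{38481 + \sqrt{15625 + \left(-8058 - -9894 + 79 \cdot 70^{2} + 948 \cdot 70 - 97 \cdot 70^{2} + 12 \cdot 70 \left(-97\right)\right)}} = \frac{53000}{38481 + \sqrt{15625 + \left(-8058 + 9894 + 79 \cdot 4900 + 66360 - 475300 - 81480\right)}} = \frac{53000}{38481 + \sqrt{15625 + \left(-8058 + 9894 + 387100 + 66360 - 475300 - 81480\right)}} = \frac{53000}{38481 + \sqrt{15625 - 101484}} = \frac{53000}{38481 + \sqrt{-85859}} = \frac{53000}{38481 + i \sqrt{85859}}$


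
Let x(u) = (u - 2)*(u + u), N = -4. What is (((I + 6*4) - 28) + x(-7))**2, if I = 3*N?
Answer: 12100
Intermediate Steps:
I = -12 (I = 3*(-4) = -12)
x(u) = 2*u*(-2 + u) (x(u) = (-2 + u)*(2*u) = 2*u*(-2 + u))
(((I + 6*4) - 28) + x(-7))**2 = (((-12 + 6*4) - 28) + 2*(-7)*(-2 - 7))**2 = (((-12 + 24) - 28) + 2*(-7)*(-9))**2 = ((12 - 28) + 126)**2 = (-16 + 126)**2 = 110**2 = 12100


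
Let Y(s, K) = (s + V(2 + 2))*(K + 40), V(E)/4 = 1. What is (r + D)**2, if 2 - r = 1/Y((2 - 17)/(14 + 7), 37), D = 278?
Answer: 5018163921/64009 ≈ 78398.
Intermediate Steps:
V(E) = 4 (V(E) = 4*1 = 4)
Y(s, K) = (4 + s)*(40 + K) (Y(s, K) = (s + 4)*(K + 40) = (4 + s)*(40 + K))
r = 505/253 (r = 2 - 1/(160 + 4*37 + 40*((2 - 17)/(14 + 7)) + 37*((2 - 17)/(14 + 7))) = 2 - 1/(160 + 148 + 40*(-15/21) + 37*(-15/21)) = 2 - 1/(160 + 148 + 40*(-15*1/21) + 37*(-15*1/21)) = 2 - 1/(160 + 148 + 40*(-5/7) + 37*(-5/7)) = 2 - 1/(160 + 148 - 200/7 - 185/7) = 2 - 1/253 = 505/253 ≈ 1.9960)
(r + D)**2 = (505/253 + 278)**2 = (70839/253)**2 = 5018163921/64009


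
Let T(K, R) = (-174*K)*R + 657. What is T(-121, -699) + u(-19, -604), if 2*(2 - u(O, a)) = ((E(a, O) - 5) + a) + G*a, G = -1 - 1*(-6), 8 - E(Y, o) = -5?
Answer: -14714279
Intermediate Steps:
E(Y, o) = 13 (E(Y, o) = 8 - 1*(-5) = 8 + 5 = 13)
G = 5 (G = -1 + 6 = 5)
T(K, R) = 657 - 174*K*R (T(K, R) = -174*K*R + 657 = 657 - 174*K*R)
u(O, a) = -2 - 3*a (u(O, a) = 2 - (((13 - 5) + a) + 5*a)/2 = 2 - ((8 + a) + 5*a)/2 = 2 - (8 + 6*a)/2 = 2 + (-4 - 3*a) = -2 - 3*a)
T(-121, -699) + u(-19, -604) = (657 - 174*(-121)*(-699)) + (-2 - 3*(-604)) = (657 - 14716746) + (-2 + 1812) = -14716089 + 1810 = -14714279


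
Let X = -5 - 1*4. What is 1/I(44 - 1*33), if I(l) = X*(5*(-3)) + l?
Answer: 1/146 ≈ 0.0068493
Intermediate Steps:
X = -9 (X = -5 - 4 = -9)
I(l) = 135 + l (I(l) = -45*(-3) + l = -9*(-15) + l = 135 + l)
1/I(44 - 1*33) = 1/(135 + (44 - 1*33)) = 1/(135 + (44 - 33)) = 1/(135 + 11) = 1/146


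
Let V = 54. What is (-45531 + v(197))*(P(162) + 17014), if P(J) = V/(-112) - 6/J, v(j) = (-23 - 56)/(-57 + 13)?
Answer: -51533270598155/66528 ≈ -7.7461e+8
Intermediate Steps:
v(j) = 79/44 (v(j) = -79/(-44) = -79*(-1/44) = 79/44)
P(J) = -27/56 - 6/J (P(J) = 54/(-112) - 6/J = 54*(-1/112) - 6/J = -27/56 - 6/J)
(-45531 + v(197))*(P(162) + 17014) = (-45531 + 79/44)*((-27/56 - 6/162) + 17014) = -2003285*((-27/56 - 6*1/162) + 17014)/44 = -2003285*((-27/56 - 1/27) + 17014)/44 = -2003285*(-785/1512 + 17014)/44 = -2003285/44*25724383/1512 = -51533270598155/66528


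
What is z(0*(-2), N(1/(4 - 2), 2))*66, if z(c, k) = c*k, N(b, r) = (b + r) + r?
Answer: 0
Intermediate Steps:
N(b, r) = b + 2*r
z(0*(-2), N(1/(4 - 2), 2))*66 = ((0*(-2))*(1/(4 - 2) + 2*2))*66 = (0*(1/2 + 4))*66 = (0*(½ + 4))*66 = (0*(9/2))*66 = 0*66 = 0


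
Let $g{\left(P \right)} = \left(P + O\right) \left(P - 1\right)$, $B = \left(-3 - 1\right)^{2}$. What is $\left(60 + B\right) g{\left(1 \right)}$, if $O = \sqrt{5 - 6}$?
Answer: $0$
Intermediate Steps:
$O = i$ ($O = \sqrt{-1} = i \approx 1.0 i$)
$B = 16$ ($B = \left(-4\right)^{2} = 16$)
$g{\left(P \right)} = \left(-1 + P\right) \left(i + P\right)$ ($g{\left(P \right)} = \left(P + i\right) \left(P - 1\right) = \left(i + P\right) \left(-1 + P\right) = \left(-1 + P\right) \left(i + P\right)$)
$\left(60 + B\right) g{\left(1 \right)} = \left(60 + 16\right) \left(1^{2} - i - 1 + i 1\right) = 76 \left(1 - i - 1 + i\right) = 76 \cdot 0 = 0$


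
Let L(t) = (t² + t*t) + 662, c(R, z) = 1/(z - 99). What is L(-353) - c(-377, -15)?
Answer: 28486321/114 ≈ 2.4988e+5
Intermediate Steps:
c(R, z) = 1/(-99 + z)
L(t) = 662 + 2*t² (L(t) = (t² + t²) + 662 = 2*t² + 662 = 662 + 2*t²)
L(-353) - c(-377, -15) = (662 + 2*(-353)²) - 1/(-99 - 15) = (662 + 2*124609) - 1/(-114) = (662 + 249218) - 1*(-1/114) = 249880 + 1/114 = 28486321/114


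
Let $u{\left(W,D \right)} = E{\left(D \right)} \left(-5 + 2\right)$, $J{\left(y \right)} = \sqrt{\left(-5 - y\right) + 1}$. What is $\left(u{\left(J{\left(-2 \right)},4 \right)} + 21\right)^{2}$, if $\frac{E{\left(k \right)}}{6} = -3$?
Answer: $5625$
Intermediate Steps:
$J{\left(y \right)} = \sqrt{-4 - y}$
$E{\left(k \right)} = -18$ ($E{\left(k \right)} = 6 \left(-3\right) = -18$)
$u{\left(W,D \right)} = 54$ ($u{\left(W,D \right)} = - 18 \left(-5 + 2\right) = \left(-18\right) \left(-3\right) = 54$)
$\left(u{\left(J{\left(-2 \right)},4 \right)} + 21\right)^{2} = \left(54 + 21\right)^{2} = 75^{2} = 5625$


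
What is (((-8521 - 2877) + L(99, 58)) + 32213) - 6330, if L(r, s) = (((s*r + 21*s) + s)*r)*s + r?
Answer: 40311940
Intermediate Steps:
L(r, s) = r + r*s*(22*s + r*s) (L(r, s) = (((r*s + 21*s) + s)*r)*s + r = (((21*s + r*s) + s)*r)*s + r = ((22*s + r*s)*r)*s + r = (r*(22*s + r*s))*s + r = r*s*(22*s + r*s) + r = r + r*s*(22*s + r*s))
(((-8521 - 2877) + L(99, 58)) + 32213) - 6330 = (((-8521 - 2877) + 99*(1 + 22*58² + 99*58²)) + 32213) - 6330 = ((-11398 + 99*(1 + 22*3364 + 99*3364)) + 32213) - 6330 = ((-11398 + 99*(1 + 74008 + 333036)) + 32213) - 6330 = ((-11398 + 99*407045) + 32213) - 6330 = ((-11398 + 40297455) + 32213) - 6330 = (40286057 + 32213) - 6330 = 40318270 - 6330 = 40311940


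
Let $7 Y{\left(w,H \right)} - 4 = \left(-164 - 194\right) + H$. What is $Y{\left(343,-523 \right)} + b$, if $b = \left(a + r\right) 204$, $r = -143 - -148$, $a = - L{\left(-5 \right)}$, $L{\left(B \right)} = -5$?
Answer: $\frac{13403}{7} \approx 1914.7$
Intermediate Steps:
$Y{\left(w,H \right)} = - \frac{354}{7} + \frac{H}{7}$ ($Y{\left(w,H \right)} = \frac{4}{7} + \frac{\left(-164 - 194\right) + H}{7} = \frac{4}{7} + \frac{-358 + H}{7} = \frac{4}{7} + \left(- \frac{358}{7} + \frac{H}{7}\right) = - \frac{354}{7} + \frac{H}{7}$)
$a = 5$ ($a = \left(-1\right) \left(-5\right) = 5$)
$r = 5$ ($r = -143 + 148 = 5$)
$b = 2040$ ($b = \left(5 + 5\right) 204 = 10 \cdot 204 = 2040$)
$Y{\left(343,-523 \right)} + b = \left(- \frac{354}{7} + \frac{1}{7} \left(-523\right)\right) + 2040 = \left(- \frac{354}{7} - \frac{523}{7}\right) + 2040 = - \frac{877}{7} + 2040 = \frac{13403}{7}$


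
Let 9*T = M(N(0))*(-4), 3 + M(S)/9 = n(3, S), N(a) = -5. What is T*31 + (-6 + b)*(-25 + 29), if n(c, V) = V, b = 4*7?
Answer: 1080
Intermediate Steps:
b = 28
M(S) = -27 + 9*S
T = 32 (T = ((-27 + 9*(-5))*(-4))/9 = ((-27 - 45)*(-4))/9 = (-72*(-4))/9 = (1/9)*288 = 32)
T*31 + (-6 + b)*(-25 + 29) = 32*31 + (-6 + 28)*(-25 + 29) = 992 + 22*4 = 992 + 88 = 1080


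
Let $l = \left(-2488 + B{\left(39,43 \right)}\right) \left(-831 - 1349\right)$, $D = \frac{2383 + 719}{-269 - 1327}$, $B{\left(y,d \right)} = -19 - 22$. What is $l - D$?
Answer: $\frac{1466517037}{266} \approx 5.5132 \cdot 10^{6}$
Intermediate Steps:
$B{\left(y,d \right)} = -41$
$D = - \frac{517}{266}$ ($D = \frac{3102}{-1596} = 3102 \left(- \frac{1}{1596}\right) = - \frac{517}{266} \approx -1.9436$)
$l = 5513220$ ($l = \left(-2488 - 41\right) \left(-831 - 1349\right) = - 2529 \left(-831 - 1349\right) = \left(-2529\right) \left(-2180\right) = 5513220$)
$l - D = 5513220 - - \frac{517}{266} = 5513220 + \frac{517}{266} = \frac{1466517037}{266}$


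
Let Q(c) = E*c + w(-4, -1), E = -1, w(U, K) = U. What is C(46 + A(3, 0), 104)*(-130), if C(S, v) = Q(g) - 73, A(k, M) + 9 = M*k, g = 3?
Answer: 10400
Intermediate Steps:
Q(c) = -4 - c (Q(c) = -c - 4 = -4 - c)
A(k, M) = -9 + M*k
C(S, v) = -80 (C(S, v) = (-4 - 1*3) - 73 = (-4 - 3) - 73 = -7 - 73 = -80)
C(46 + A(3, 0), 104)*(-130) = -80*(-130) = 10400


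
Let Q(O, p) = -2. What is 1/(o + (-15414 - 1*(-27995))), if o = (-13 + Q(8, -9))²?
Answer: 1/12806 ≈ 7.8088e-5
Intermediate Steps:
o = 225 (o = (-13 - 2)² = (-15)² = 225)
1/(o + (-15414 - 1*(-27995))) = 1/(225 + (-15414 - 1*(-27995))) = 1/(225 + (-15414 + 27995)) = 1/(225 + 12581) = 1/12806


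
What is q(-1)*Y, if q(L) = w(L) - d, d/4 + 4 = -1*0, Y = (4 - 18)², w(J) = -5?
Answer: 2156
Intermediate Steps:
Y = 196 (Y = (-14)² = 196)
d = -16 (d = -16 + 4*(-1*0) = -16 + 4*0 = -16 + 0 = -16)
q(L) = 11 (q(L) = -5 - 1*(-16) = -5 + 16 = 11)
q(-1)*Y = 11*196 = 2156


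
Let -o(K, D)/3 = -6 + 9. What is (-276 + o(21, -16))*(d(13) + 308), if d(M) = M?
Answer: -91485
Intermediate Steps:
o(K, D) = -9 (o(K, D) = -3*(-6 + 9) = -3*3 = -9)
(-276 + o(21, -16))*(d(13) + 308) = (-276 - 9)*(13 + 308) = -285*321 = -91485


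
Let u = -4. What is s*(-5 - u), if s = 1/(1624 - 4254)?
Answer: 1/2630 ≈ 0.00038023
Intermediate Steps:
s = -1/2630 (s = 1/(-2630) = -1/2630 ≈ -0.00038023)
s*(-5 - u) = -(-5 - 1*(-4))/2630 = -(-5 + 4)/2630 = -1/2630*(-1) = 1/2630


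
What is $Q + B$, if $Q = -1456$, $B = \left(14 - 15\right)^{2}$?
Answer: $-1455$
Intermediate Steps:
$B = 1$ ($B = \left(-1\right)^{2} = 1$)
$Q + B = -1456 + 1 = -1455$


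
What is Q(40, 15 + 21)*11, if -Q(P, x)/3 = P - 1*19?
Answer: -693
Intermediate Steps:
Q(P, x) = 57 - 3*P (Q(P, x) = -3*(P - 1*19) = -3*(P - 19) = -3*(-19 + P) = 57 - 3*P)
Q(40, 15 + 21)*11 = (57 - 3*40)*11 = (57 - 120)*11 = -63*11 = -693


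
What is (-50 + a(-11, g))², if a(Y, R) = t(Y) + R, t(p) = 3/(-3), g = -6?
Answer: 3249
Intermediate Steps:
t(p) = -1 (t(p) = 3*(-⅓) = -1)
a(Y, R) = -1 + R
(-50 + a(-11, g))² = (-50 + (-1 - 6))² = (-50 - 7)² = (-57)² = 3249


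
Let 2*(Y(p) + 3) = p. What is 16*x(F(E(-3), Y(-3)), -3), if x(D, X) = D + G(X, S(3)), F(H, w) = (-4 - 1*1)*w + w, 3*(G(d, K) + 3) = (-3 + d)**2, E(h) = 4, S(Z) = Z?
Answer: 432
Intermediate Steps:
Y(p) = -3 + p/2
G(d, K) = -3 + (-3 + d)**2/3
F(H, w) = -4*w (F(H, w) = (-4 - 1)*w + w = -5*w + w = -4*w)
x(D, X) = D + X*(-6 + X)/3
16*x(F(E(-3), Y(-3)), -3) = 16*(-4*(-3 + (1/2)*(-3)) + (1/3)*(-3)*(-6 - 3)) = 16*(-4*(-3 - 3/2) + (1/3)*(-3)*(-9)) = 16*(-4*(-9/2) + 9) = 16*(18 + 9) = 16*27 = 432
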